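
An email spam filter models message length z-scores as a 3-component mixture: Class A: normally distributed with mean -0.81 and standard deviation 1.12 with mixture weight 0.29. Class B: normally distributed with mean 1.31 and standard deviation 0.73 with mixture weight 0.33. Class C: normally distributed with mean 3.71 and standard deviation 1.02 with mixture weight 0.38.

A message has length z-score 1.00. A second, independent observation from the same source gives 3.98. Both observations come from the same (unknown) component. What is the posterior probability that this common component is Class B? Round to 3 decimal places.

Posterior ∝ prior × likelihood, so P(k | x) ∝ P(Z=k) f_k(x); normalise over all components.
Since both observations come from the same component, the likelihood for component k is f_k(x₁)·f_k(x₂).
  f_A = [0.0965098] × [3.80079e-05] = 3.66814e-06
  f_B = [0.499377] × [0.00068028] = 0.000339716
  f_C = [0.0114679] × [0.377654] = 0.00433091
Weight by the priors:
  P(Z=A)·f_A = 0.29 × 3.66814e-06 = 1.06376e-06
  P(Z=B)·f_B = 0.33 × 0.000339716 = 0.000112106
  P(Z=C)·f_C = 0.38 × 0.00433091 = 0.00164575
Evidence: 1.06376e-06 + 0.000112106 + 0.00164575 = 0.00175892
P(Class B | data) = 0.000112106 / 0.00175892 ≈ 0.064

0.064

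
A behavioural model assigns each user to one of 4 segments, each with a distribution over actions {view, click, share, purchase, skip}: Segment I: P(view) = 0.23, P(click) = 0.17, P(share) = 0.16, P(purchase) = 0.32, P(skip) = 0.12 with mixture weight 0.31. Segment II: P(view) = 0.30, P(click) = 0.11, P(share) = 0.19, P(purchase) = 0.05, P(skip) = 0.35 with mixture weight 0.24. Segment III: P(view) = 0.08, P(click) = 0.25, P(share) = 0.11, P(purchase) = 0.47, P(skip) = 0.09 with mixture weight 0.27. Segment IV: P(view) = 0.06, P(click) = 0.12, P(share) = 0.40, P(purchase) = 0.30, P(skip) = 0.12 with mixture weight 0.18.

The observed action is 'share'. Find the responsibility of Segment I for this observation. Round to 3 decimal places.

Apply Bayes' rule: the posterior for each component is proportional to its prior times its likelihood at x.
Component likelihoods at x = 'share':
  f_I = P(share | comp) = 0.16
  f_II = P(share | comp) = 0.19
  f_III = P(share | comp) = 0.11
  f_IV = P(share | comp) = 0.40
Unnormalised posteriors:
  π_I·f_I = 0.31 × 0.16 = 0.0496
  π_II·f_II = 0.24 × 0.19 = 0.0456
  π_III·f_III = 0.27 × 0.11 = 0.0297
  π_IV·f_IV = 0.18 × 0.4 = 0.072
Evidence: 0.0496 + 0.0456 + 0.0297 + 0.072 = 0.1969
P(Segment I | the observation) = 0.0496 / 0.1969 ≈ 0.252

0.252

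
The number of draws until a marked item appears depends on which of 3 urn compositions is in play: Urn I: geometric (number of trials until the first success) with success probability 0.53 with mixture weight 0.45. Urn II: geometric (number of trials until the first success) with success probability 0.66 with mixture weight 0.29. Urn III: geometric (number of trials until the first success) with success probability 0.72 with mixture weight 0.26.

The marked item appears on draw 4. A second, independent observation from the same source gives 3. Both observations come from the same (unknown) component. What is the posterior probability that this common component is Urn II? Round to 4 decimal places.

0.1549

By Bayes' theorem, P(k | x) = π_k f_k(x) / Σ_j π_j f_j(x).
Since both observations come from the same component, the likelihood for component k is f_k(x₁)·f_k(x₂).
  f_I = [0.53·(1−0.53)^3 = 0.53·0.103823 = 0.0550262] × [0.117077] = 0.0064423
  f_II = [0.66·(1−0.66)^3 = 0.66·0.039304 = 0.0259406] × [0.076296] = 0.00197917
  f_III = [0.72·(1−0.72)^3 = 0.72·0.021952 = 0.0158054] × [0.056448] = 0.000892185
Prior × likelihood for each component:
  π_I·f_I = 0.45 × 0.0064423 = 0.00289904
  π_II·f_II = 0.29 × 0.00197917 = 0.000573958
  π_III·f_III = 0.26 × 0.000892185 = 0.000231968
Normaliser: 0.00289904 + 0.000573958 + 0.000231968 = 0.00370496
Responsibility of Urn II: 0.000573958 / 0.00370496 ≈ 0.1549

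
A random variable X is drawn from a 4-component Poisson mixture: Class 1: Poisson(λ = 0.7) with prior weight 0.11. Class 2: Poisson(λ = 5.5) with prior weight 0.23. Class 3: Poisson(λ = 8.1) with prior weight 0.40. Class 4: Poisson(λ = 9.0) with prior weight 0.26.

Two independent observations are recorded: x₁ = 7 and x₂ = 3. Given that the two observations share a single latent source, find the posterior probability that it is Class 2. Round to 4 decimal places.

By Bayes' theorem, P(k | x) = w_k f_k(x) / Σ_j w_j f_j(x).
Since both observations come from the same component, the likelihood for component k is f_k(x₁)·f_k(x₂).
  p_1 = [e^(−0.7)·0.7^7/7! = 8.11427e-06] × [0.0283881] = 2.30349e-07
  p_2 = [e^(−5.5)·5.5^7/7! = 0.123449] × [0.113323] = 0.0139896
  p_3 = [e^(−8.1)·8.1^7/7! = 0.137778] × [0.0268855] = 0.00370423
  p_4 = [e^(−9.0)·9.0^7/7! = 0.117116] × [0.0149943] = 0.00175607
Prior × likelihood for each component:
  w_1·p_1 = 0.11 × 2.30349e-07 = 2.53384e-08
  w_2·p_2 = 0.23 × 0.0139896 = 0.00321761
  w_3·p_3 = 0.40 × 0.00370423 = 0.00148169
  w_4·p_4 = 0.26 × 0.00175607 = 0.000456579
Denominator: 2.53384e-08 + 0.00321761 + 0.00148169 + 0.000456579 = 0.00515591
Responsibility of Class 2: 0.00321761 / 0.00515591 ≈ 0.6241

0.6241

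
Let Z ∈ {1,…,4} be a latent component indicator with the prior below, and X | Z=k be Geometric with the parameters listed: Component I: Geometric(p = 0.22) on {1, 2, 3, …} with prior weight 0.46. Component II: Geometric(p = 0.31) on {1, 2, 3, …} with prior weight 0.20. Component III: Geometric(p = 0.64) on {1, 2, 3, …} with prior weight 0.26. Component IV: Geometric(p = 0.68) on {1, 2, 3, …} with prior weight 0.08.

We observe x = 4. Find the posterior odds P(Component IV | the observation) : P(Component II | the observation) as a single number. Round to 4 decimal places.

Since P(k|x) ∝ π_k f_k(x), the posterior odds are π_i f_i(x) / (π_j f_j(x)).
Evaluate each component's likelihood at the observed value:
  p_I = 0.104401
  p_II = 0.101838
  p_III = 0.0298598
  p_IV = 0.0222822
Posterior odds = (π_IV·p_IV) / (π_II·p_II) = (0.08·0.0222822) / (0.20·0.101838) = 0.00178258 / 0.0203676 ≈ 0.0875

0.0875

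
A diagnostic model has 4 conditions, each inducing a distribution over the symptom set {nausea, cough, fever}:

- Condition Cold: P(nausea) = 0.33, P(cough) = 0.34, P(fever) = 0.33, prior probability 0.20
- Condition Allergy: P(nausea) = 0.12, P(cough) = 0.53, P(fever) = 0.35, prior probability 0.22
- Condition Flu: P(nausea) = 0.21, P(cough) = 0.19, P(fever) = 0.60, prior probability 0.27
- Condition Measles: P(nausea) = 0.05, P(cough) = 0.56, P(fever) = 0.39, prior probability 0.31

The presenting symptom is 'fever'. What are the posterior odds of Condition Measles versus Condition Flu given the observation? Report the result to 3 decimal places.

Posterior odds = (π_i f_i(x)) / (π_j f_j(x)); the normalising sum cancels.
Component likelihoods at x = 'fever':
  f_Cold = P(fever | comp) = 0.33
  f_Allergy = P(fever | comp) = 0.35
  f_Flu = P(fever | comp) = 0.60
  f_Measles = P(fever | comp) = 0.39
Odds = (0.31/0.27) × (0.39/0.6) = 1.14815 × 0.65 ≈ 0.746

0.746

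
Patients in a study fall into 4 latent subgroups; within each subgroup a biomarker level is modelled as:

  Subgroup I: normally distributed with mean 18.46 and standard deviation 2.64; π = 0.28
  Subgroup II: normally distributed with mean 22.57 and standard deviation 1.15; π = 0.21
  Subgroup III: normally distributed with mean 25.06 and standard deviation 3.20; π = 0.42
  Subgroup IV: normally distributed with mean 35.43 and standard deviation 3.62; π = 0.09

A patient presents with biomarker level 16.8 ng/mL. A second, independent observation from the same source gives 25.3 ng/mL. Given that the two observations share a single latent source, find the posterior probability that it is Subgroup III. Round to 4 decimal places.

0.5598

By Bayes' theorem, P(k | x) = π_k f_k(x) / Σ_j π_j f_j(x).
Since both observations come from the same component, the likelihood for component k is f_k(x₁)·f_k(x₂).
  p_I = [0.124009] × [0.00526791] = 0.000653265
  p_II = [1.18495e-06] × [0.0207246] = 2.45577e-08
  p_III = [0.00445595] × [0.124319] = 0.000553961
  p_IV = [1.95408e-07] × [0.00219676] = 4.29265e-10
Multiply by the mixture weights:
  π_I·p_I = 0.28 × 0.000653265 = 0.000182914
  π_II·p_II = 0.21 × 2.45577e-08 = 5.15712e-09
  π_III·p_III = 0.42 × 0.000553961 = 0.000232663
  π_IV·p_IV = 0.09 × 4.29265e-10 = 3.86338e-11
Sum: 0.000182914 + 5.15712e-09 + 0.000232663 + 3.86338e-11 = 0.000415583
P(Subgroup III | x) = 0.000232663 / 0.000415583 ≈ 0.5598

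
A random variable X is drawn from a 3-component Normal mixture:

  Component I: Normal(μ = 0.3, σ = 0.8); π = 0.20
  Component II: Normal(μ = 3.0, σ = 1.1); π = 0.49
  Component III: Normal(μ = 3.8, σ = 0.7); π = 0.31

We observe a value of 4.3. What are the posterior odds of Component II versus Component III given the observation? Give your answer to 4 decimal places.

0.6457

Only the two components matter; the odds are (P(Z=i) f_i(x)) / (P(Z=j) f_j(x)).
Component likelihoods at x = 4.3:
  p_I = (1/(0.8·√(2π)))·exp(−(4.3−0.3)²/(2·0.8²)) = 0.498678·exp(-12.50000) = 1.8584e-06
  p_II = (1/(1.1·√(2π)))·exp(−(4.3−3.0)²/(2·1.1²)) = 0.362675·exp(-0.69835) = 0.180397
  p_III = (1/(0.7·√(2π)))·exp(−(4.3−3.8)²/(2·0.7²)) = 0.569918·exp(-0.25510) = 0.441593
0.0883945 / 0.136894 ≈ 0.6457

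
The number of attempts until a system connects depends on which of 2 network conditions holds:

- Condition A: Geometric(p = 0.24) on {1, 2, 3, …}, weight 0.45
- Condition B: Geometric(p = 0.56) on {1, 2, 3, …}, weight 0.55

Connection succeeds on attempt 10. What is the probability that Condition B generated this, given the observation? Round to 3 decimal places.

0.020

P(component k | x) = w_k·f_k(x) / marginal(x), where marginal(x) = Σ_j w_j·f_j(x).
Evaluate each component's likelihood at the observed value:
  f_A = 0.0203018
  f_B = 0.000346148
Multiply by the mixture weights:
  w_A·f_A = 0.45 × 0.0203018 = 0.00913579
  w_B·f_B = 0.55 × 0.000346148 = 0.000190382
Denominator: 0.00913579 + 0.000190382 = 0.00932617
P(Condition B | the observation) ≈ 0.020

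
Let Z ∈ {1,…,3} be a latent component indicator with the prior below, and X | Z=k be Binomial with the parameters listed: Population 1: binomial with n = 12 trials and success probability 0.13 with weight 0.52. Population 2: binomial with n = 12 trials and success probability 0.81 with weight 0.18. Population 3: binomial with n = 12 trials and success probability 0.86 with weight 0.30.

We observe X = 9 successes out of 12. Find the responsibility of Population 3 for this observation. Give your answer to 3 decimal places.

0.533

Apply Bayes' rule: the posterior for each component is proportional to its prior times its likelihood at x.
Binomial probabilities:
  p_1 = C(12,9)·0.13^9·0.87^3 = 220·1.06045e-08·0.658503 = 1.53628e-06
  p_2 = C(12,9)·0.81^9·0.19^3 = 220·0.150095·0.006859 = 0.22649
  p_3 = C(12,9)·0.86^9·0.14^3 = 220·0.257327·0.002744 = 0.155343
Unnormalised posteriors:
  w_1·p_1 = 0.52 × 1.53628e-06 = 7.98866e-07
  w_2·p_2 = 0.18 × 0.22649 = 0.0407682
  w_3·p_3 = 0.30 × 0.155343 = 0.046603
Sum: 7.98866e-07 + 0.0407682 + 0.046603 = 0.087372
Responsibility of Population 3: 0.046603 / 0.087372 ≈ 0.533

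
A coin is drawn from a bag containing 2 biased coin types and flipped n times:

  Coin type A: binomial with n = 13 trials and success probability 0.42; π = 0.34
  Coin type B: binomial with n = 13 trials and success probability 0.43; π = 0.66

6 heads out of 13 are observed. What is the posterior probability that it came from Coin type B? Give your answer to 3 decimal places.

Apply Bayes' rule: the posterior for each component is proportional to its prior times its likelihood at x.
Evaluate each component's likelihood at the observed value:
  L_A = 0.207974
  L_B = 0.212057
Weight by the priors:
  π_A·L_A = 0.34 × 0.207974 = 0.0707111
  π_B·L_B = 0.66 × 0.212057 = 0.139957
Evidence: 0.0707111 + 0.139957 = 0.210669
P(Coin type B | 6 heads out of 13) ≈ 0.664

0.664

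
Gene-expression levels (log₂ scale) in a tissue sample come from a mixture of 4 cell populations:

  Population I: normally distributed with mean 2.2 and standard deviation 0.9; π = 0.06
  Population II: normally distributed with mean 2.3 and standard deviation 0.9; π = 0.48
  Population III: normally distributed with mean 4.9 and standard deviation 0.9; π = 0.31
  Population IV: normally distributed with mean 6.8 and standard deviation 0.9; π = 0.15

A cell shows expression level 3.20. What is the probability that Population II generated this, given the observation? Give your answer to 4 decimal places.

0.7751

Posterior ∝ prior × likelihood, so P(k | x) ∝ π_k f_k(x); normalise over all components.
Component likelihoods at x = 3.20:
  f_I = (1/(0.9·√(2π)))·exp(−(3.20−2.2)²/(2·0.9²)) = 0.443269·exp(-0.61728) = 0.239103
  f_II = (1/(0.9·√(2π)))·exp(−(3.20−2.3)²/(2·0.9²)) = 0.443269·exp(-0.50000) = 0.268856
  f_III = (1/(0.9·√(2π)))·exp(−(3.20−4.9)²/(2·0.9²)) = 0.443269·exp(-1.78395) = 0.0744574
  f_IV = (1/(0.9·√(2π)))·exp(−(3.20−6.8)²/(2·0.9²)) = 0.443269·exp(-8.00000) = 0.0001487
Multiply by the mixture weights:
  π_I·f_I = 0.06 × 0.239103 = 0.0143462
  π_II·f_II = 0.48 × 0.268856 = 0.129051
  π_III·f_III = 0.31 × 0.0744574 = 0.0230818
  π_IV·f_IV = 0.15 × 0.0001487 = 2.2305e-05
Normaliser: 0.0143462 + 0.129051 + 0.0230818 + 2.2305e-05 = 0.166501
P(Population II | data) = 0.129051 / 0.166501 ≈ 0.7751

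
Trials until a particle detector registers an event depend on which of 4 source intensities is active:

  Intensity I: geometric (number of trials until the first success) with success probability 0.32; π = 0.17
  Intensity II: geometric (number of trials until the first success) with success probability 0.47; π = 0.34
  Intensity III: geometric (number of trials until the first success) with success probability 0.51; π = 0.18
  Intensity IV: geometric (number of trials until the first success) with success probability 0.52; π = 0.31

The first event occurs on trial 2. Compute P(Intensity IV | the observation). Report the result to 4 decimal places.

0.3171

Posterior ∝ prior × likelihood, so P(k | x) ∝ π_k f_k(x); normalise over all components.
Evaluate each component's likelihood at the observed value:
  L_I = 0.2176
  L_II = 0.2491
  L_III = 0.2499
  L_IV = 0.2496
Prior × likelihood for each component:
  π_I·L_I = 0.17 × 0.2176 = 0.036992
  π_II·L_II = 0.34 × 0.2491 = 0.084694
  π_III·L_III = 0.18 × 0.2499 = 0.044982
  π_IV·L_IV = 0.31 × 0.2496 = 0.077376
Marginal: 0.036992 + 0.084694 + 0.044982 + 0.077376 = 0.244044
Responsibility of Intensity IV: 0.077376 / 0.244044 ≈ 0.3171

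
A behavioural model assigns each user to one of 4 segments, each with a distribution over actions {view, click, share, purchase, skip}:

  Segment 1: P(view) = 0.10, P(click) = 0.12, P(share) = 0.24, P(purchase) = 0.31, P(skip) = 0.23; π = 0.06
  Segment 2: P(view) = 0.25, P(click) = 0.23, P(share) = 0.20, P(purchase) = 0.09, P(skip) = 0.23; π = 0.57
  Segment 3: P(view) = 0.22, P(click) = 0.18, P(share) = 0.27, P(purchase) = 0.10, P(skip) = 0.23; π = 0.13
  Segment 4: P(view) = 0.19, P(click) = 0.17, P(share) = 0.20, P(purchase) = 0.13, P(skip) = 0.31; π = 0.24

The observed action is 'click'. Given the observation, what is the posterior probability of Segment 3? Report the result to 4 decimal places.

0.1156

P(component k | x) = π_k·f_k(x) / marginal(x), where marginal(x) = Σ_j π_j·f_j(x).
Component likelihoods at x = 'click':
  f_1 = 0.12
  f_2 = 0.23
  f_3 = 0.18
  f_4 = 0.17
Multiply by the mixture weights:
  π_1·f_1 = 0.06 × 0.12 = 0.0072
  π_2·f_2 = 0.57 × 0.23 = 0.1311
  π_3·f_3 = 0.13 × 0.18 = 0.0234
  π_4·f_4 = 0.24 × 0.17 = 0.0408
Normaliser: 0.0072 + 0.1311 + 0.0234 + 0.0408 = 0.2025
P(Segment 3 | x) = 0.0234 / 0.2025 ≈ 0.1156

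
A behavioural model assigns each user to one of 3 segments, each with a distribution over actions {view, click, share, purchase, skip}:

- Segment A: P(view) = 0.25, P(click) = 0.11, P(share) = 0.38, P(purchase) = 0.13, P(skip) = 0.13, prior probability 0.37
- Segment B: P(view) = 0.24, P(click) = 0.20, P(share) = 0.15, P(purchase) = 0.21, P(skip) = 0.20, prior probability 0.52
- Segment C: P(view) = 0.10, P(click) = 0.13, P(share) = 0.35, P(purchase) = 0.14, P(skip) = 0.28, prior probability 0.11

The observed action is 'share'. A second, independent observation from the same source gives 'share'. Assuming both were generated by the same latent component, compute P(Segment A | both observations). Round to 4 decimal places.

Posterior ∝ prior × likelihood, so P(k | x) ∝ P(Z=k) f_k(x); normalise over all components.
Since both observations come from the same component, the likelihood for component k is f_k(x₁)·f_k(x₂).
  f_A = [P(share | comp) = 0.38] × [0.38] = 0.1444
  f_B = [P(share | comp) = 0.15] × [0.15] = 0.0225
  f_C = [P(share | comp) = 0.35] × [0.35] = 0.1225
Unnormalised posteriors:
  P(Z=A)·f_A = 0.37 × 0.1444 = 0.053428
  P(Z=B)·f_B = 0.52 × 0.0225 = 0.0117
  P(Z=C)·f_C = 0.11 × 0.1225 = 0.013475
Denominator: 0.053428 + 0.0117 + 0.013475 = 0.078603
P(Segment A | x₁, x₂) ≈ 0.6797

0.6797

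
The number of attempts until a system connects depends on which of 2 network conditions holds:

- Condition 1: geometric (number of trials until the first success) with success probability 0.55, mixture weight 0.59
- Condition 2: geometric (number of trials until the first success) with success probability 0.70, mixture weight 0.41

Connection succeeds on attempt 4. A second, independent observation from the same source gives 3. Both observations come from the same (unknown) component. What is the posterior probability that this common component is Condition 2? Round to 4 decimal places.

0.1291

P(component k | x) = π_k·f_k(x) / marginal(x), where marginal(x) = Σ_j π_j·f_j(x).
Since both observations come from the same component, the likelihood for component k is f_k(x₁)·f_k(x₂).
  p_1 = [0.0501187] × [0.111375] = 0.00558198
  p_2 = [0.0189] × [0.063] = 0.0011907
Multiply by the mixture weights:
  π_1·p_1 = 0.59 × 0.00558198 = 0.00329337
  π_2·p_2 = 0.41 × 0.0011907 = 0.000488187
Denominator: 0.00329337 + 0.000488187 = 0.00378155
P(Condition 2 | x₁, x₂) = 0.000488187 / 0.00378155 ≈ 0.1291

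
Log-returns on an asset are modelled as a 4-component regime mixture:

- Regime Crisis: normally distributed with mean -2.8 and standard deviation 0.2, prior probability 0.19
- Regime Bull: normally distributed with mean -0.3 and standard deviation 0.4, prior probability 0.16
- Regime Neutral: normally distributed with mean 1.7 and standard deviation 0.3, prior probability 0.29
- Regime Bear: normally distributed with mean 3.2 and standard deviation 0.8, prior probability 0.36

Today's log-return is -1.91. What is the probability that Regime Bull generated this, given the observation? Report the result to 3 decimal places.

0.718

P(component k | x) = w_k·f_k(x) / marginal(x), where marginal(x) = Σ_j w_j·f_j(x).
Normal densities:
  f_Crisis = 9.9959e-05
  f_Bull = 0.000302642
  f_Neutral = 4.79322e-32
  f_Bear = 6.88936e-10
Multiply by the mixture weights:
  w_Crisis·f_Crisis = 0.19 × 9.9959e-05 = 1.89922e-05
  w_Bull·f_Bull = 0.16 × 0.000302642 = 4.84227e-05
  w_Neutral·f_Neutral = 0.29 × 4.79322e-32 = 1.39003e-32
  w_Bear·f_Bear = 0.36 × 6.88936e-10 = 2.48017e-10
Normaliser: 1.89922e-05 + 4.84227e-05 + 1.39003e-32 + 2.48017e-10 = 6.74152e-05
P(Regime Bull | -1.91) ≈ 0.718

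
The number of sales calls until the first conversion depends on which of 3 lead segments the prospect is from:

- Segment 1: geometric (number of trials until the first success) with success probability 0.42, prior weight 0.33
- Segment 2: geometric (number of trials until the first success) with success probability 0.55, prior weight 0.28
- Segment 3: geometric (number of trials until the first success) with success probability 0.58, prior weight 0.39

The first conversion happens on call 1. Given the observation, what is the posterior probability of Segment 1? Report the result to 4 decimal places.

Posterior ∝ prior × likelihood, so P(k | x) ∝ π_k f_k(x); normalise over all components.
Evaluate each component's likelihood at the observed value:
  p_1 = 0.42·(1−0.42)^0 = 0.42·1 = 0.42
  p_2 = 0.55·(1−0.55)^0 = 0.55·1 = 0.55
  p_3 = 0.58·(1−0.58)^0 = 0.58·1 = 0.58
Multiply by the mixture weights:
  π_1·p_1 = 0.33 × 0.42 = 0.1386
  π_2·p_2 = 0.28 × 0.55 = 0.154
  π_3·p_3 = 0.39 × 0.58 = 0.2262
Denominator: 0.1386 + 0.154 + 0.2262 = 0.5188
P(Segment 1 | data) ≈ 0.2672

0.2672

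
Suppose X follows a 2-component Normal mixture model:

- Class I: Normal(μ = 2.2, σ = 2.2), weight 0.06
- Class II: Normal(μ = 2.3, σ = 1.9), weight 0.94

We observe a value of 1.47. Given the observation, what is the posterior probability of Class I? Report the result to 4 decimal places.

By Bayes' theorem, P(k | x) = w_k f_k(x) / Σ_j w_j f_j(x).
Normal densities:
  p_I = (1/(2.2·√(2π)))·exp(−(1.47−2.2)²/(2·2.2²)) = 0.181337·exp(-0.05505) = 0.171624
  p_II = (1/(1.9·√(2π)))·exp(−(1.47−2.3)²/(2·1.9²)) = 0.209970·exp(-0.09542) = 0.190861
Unnormalised posteriors:
  w_I·p_I = 0.06 × 0.171624 = 0.0102975
  w_II·p_II = 0.94 × 0.190861 = 0.17941
Sum: 0.0102975 + 0.17941 = 0.189707
P(Class I | data) = 0.0102975 / 0.189707 ≈ 0.0543

0.0543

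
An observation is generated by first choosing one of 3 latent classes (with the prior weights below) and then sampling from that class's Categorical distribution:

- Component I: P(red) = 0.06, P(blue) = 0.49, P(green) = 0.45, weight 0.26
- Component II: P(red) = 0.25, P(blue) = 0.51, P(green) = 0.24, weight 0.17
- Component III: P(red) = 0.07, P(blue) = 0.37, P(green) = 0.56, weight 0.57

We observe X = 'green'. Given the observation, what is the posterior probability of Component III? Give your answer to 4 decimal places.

P(component k | x) = w_k·f_k(x) / marginal(x), where marginal(x) = Σ_j w_j·f_j(x).
Evaluate each component's likelihood at the observed value:
  f_I = P(green | comp) = 0.45
  f_II = P(green | comp) = 0.24
  f_III = P(green | comp) = 0.56
Multiply by the mixture weights:
  w_I·f_I = 0.26 × 0.45 = 0.117
  w_II·f_II = 0.17 × 0.24 = 0.0408
  w_III·f_III = 0.57 × 0.56 = 0.3192
Normaliser: 0.117 + 0.0408 + 0.3192 = 0.477
So the posterior for Component III is 0.3192 / 0.477 ≈ 0.6692.

0.6692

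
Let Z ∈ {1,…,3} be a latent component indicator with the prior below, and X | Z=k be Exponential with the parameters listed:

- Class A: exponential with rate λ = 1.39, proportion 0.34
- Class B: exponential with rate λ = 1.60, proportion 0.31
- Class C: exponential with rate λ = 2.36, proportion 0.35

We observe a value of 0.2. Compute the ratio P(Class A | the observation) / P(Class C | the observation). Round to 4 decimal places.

0.6947

Only the two components matter; the odds are (w_i f_i(x)) / (w_j f_j(x)).
Evaluate each component's likelihood at the observed value:
  L_A = 1.05264
  L_B = 1.16184
  L_C = 1.47206
0.357898 / 0.51522 ≈ 0.6947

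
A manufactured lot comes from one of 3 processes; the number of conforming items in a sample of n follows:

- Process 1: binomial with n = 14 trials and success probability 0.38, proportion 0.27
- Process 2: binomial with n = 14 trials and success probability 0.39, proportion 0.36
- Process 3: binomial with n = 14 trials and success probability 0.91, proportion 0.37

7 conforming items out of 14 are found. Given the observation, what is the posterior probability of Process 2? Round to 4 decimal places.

0.5878

By Bayes' theorem, P(k | x) = π_k f_k(x) / Σ_j π_j f_j(x).
Binomial probabilities:
  p_1 = C(14,7)·0.38^7·0.62^7 = 3432·0.00114416·0.0352161 = 0.138285
  p_2 = C(14,7)·0.39^7·0.61^7 = 3432·0.00137231·0.0314274 = 0.148016
  p_3 = C(14,7)·0.91^7·0.09^7 = 3432·0.516761·4.78297e-08 = 8.48271e-05
Multiply by the mixture weights:
  π_1·p_1 = 0.27 × 0.138285 = 0.0373369
  π_2·p_2 = 0.36 × 0.148016 = 0.0532857
  π_3·p_3 = 0.37 × 8.48271e-05 = 3.1386e-05
Denominator: 0.0373369 + 0.0532857 + 3.1386e-05 = 0.090654
P(Process 2 | x) = 0.0532857 / 0.090654 ≈ 0.5878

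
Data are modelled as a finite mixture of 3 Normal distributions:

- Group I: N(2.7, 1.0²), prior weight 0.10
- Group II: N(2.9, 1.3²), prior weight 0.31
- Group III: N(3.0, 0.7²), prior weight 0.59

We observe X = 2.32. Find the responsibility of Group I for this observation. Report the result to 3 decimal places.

By Bayes' theorem, P(k | x) = P(Z=k) f_k(x) / Σ_j P(Z=j) f_j(x).
Component likelihoods at x = 2.32:
  L_I = (1/(1.0·√(2π)))·exp(−(2.32−2.7)²/(2·1.0²)) = 0.398942·exp(-0.07220) = 0.371154
  L_II = (1/(1.3·√(2π)))·exp(−(2.32−2.9)²/(2·1.3²)) = 0.306879·exp(-0.09953) = 0.277807
  L_III = (1/(0.7·√(2π)))·exp(−(2.32−3.0)²/(2·0.7²)) = 0.569918·exp(-0.47184) = 0.355546
Prior × likelihood for each component:
  P(Z=I)·L_I = 0.10 × 0.371154 = 0.0371154
  P(Z=II)·L_II = 0.31 × 0.277807 = 0.0861201
  P(Z=III)·L_III = 0.59 × 0.355546 = 0.209772
Denominator: 0.0371154 + 0.0861201 + 0.209772 = 0.333008
P(Group I | 2.32) = 0.0371154 / 0.333008 ≈ 0.111

0.111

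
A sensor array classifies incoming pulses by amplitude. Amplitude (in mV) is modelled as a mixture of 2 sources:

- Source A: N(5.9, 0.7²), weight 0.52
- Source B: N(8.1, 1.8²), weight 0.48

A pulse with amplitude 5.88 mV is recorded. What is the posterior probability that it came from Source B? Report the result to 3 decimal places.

By Bayes' theorem, P(k | x) = w_k f_k(x) / Σ_j w_j f_j(x).
Evaluate each component's likelihood at the observed value:
  f_A = 0.569685
  f_B = 0.103593
Prior × likelihood for each component:
  w_A·f_A = 0.52 × 0.569685 = 0.296236
  w_B·f_B = 0.48 × 0.103593 = 0.0497249
Marginal: 0.296236 + 0.0497249 = 0.345961
Responsibility of Source B: 0.0497249 / 0.345961 ≈ 0.144

0.144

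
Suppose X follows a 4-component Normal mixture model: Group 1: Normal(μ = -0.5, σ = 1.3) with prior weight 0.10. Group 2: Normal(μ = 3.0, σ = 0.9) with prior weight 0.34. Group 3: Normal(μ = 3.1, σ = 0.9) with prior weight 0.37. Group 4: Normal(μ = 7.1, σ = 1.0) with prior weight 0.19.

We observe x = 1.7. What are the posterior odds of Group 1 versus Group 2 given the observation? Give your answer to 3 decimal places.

0.138

The posterior odds equal the prior odds times the likelihood ratio: (w_i/w_j)·(f_i(x)/f_j(x)).
Evaluate each component's likelihood at the observed value:
  L_1 = (1/(1.3·√(2π)))·exp(−(1.7−-0.5)²/(2·1.3²)) = 0.306879·exp(-1.43195) = 0.0732955
  L_2 = (1/(0.9·√(2π)))·exp(−(1.7−3.0)²/(2·0.9²)) = 0.443269·exp(-1.04321) = 0.156173
  L_3 = (1/(0.9·√(2π)))·exp(−(1.7−3.1)²/(2·0.9²)) = 0.443269·exp(-1.20988) = 0.132198
  L_4 = (1/(1.0·√(2π)))·exp(−(1.7−7.1)²/(2·1.0²)) = 0.398942·exp(-14.58000) = 1.85736e-07
Odds = (0.10/0.34) × (0.0732955/0.156173) = 0.294118 × 0.469321 ≈ 0.138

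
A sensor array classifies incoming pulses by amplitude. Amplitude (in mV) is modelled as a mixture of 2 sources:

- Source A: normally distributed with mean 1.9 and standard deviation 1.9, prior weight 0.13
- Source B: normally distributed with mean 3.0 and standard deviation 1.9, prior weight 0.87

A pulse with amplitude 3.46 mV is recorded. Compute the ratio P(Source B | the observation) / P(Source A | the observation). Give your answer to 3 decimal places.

9.104

Posterior odds = (π_i f_i(x)) / (π_j f_j(x)); the normalising sum cancels.
Component likelihoods at x = 3.46 mV:
  p_A = (1/(1.9·√(2π)))·exp(−(3.46−1.9)²/(2·1.9²)) = 0.209970·exp(-0.33706) = 0.14989
  p_B = (1/(1.9·√(2π)))·exp(−(3.46−3.0)²/(2·1.9²)) = 0.209970·exp(-0.02931) = 0.203905
Posterior odds = (π_B·p_B) / (π_A·p_A) = (0.87·0.203905) / (0.13·0.14989) = 0.177398 / 0.0194857 ≈ 9.104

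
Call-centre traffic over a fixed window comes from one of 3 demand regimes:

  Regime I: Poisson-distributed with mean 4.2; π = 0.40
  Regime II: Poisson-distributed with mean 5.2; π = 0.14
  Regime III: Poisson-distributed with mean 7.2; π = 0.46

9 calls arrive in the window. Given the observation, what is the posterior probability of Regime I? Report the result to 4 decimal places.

0.1087

P(component k | x) = π_k·f_k(x) / marginal(x), where marginal(x) = Σ_j π_j·f_j(x).
Evaluate each component's likelihood at the observed value:
  L_I = e^(−4.2)·4.2^9/9! = 0.0168052
  L_II = e^(−5.2)·5.2^9/9! = 0.0422606
  L_III = e^(−7.2)·7.2^9/9! = 0.106982
Multiply by the mixture weights:
  π_I·L_I = 0.40 × 0.0168052 = 0.00672208
  π_II·L_II = 0.14 × 0.0422606 = 0.00591649
  π_III·L_III = 0.46 × 0.106982 = 0.0492115
Sum: 0.00672208 + 0.00591649 + 0.0492115 = 0.0618501
P(Regime I | x) = 0.00672208 / 0.0618501 ≈ 0.1087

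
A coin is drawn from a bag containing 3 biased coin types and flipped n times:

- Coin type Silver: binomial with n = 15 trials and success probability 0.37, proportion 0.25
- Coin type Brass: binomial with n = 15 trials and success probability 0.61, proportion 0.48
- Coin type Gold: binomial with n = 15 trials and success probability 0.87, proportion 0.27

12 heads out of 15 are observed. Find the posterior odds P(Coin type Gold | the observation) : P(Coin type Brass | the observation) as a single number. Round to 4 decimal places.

The posterior odds equal the prior odds times the likelihood ratio: (π_i/π_j)·(f_i(x)/f_j(x)).
Binomial probabilities:
  L_Silver = C(15,12)·0.37^12·0.63^3 = 455·6.58295e-06·0.250047 = 0.000748952
  L_Brass = C(15,12)·0.61^12·0.39^3 = 455·0.00265435·0.059319 = 0.0716413
  L_Gold = C(15,12)·0.87^12·0.13^3 = 455·0.188032·0.002197 = 0.187963
Posterior odds = (π_Gold·L_Gold) / (π_Brass·L_Brass) = (0.27·0.187963) / (0.48·0.0716413) = 0.05075 / 0.0343878 ≈ 1.4758

1.4758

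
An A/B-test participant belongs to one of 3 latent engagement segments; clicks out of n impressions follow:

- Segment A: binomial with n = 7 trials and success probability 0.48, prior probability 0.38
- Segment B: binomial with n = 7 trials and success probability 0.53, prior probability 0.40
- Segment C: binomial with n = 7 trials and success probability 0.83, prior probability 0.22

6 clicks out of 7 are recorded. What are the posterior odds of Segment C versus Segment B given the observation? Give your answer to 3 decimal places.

Since P(k|x) ∝ w_k f_k(x), the posterior odds are w_i f_i(x) / (w_j f_j(x)).
Evaluate each component's likelihood at the observed value:
  L_A = C(7,6)·0.48^6·0.52^1 = 7·0.0122306·0.52 = 0.0445193
  L_B = C(7,6)·0.53^6·0.47^1 = 7·0.0221644·0.47 = 0.0729207
  L_C = C(7,6)·0.83^6·0.17^1 = 7·0.32694·0.17 = 0.389059
Posterior odds = (w_C·L_C) / (w_B·L_B) = (0.22·0.389059) / (0.40·0.0729207) = 0.085593 / 0.0291683 ≈ 2.934

2.934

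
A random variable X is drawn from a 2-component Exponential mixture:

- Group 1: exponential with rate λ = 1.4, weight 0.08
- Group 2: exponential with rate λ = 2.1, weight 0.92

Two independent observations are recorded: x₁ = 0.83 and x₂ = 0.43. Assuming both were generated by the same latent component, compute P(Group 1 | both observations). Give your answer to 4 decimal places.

The responsibility of component k is π_k f_k(x) divided by Σ_j π_j f_j(x).
Since both observations come from the same component, the likelihood for component k is f_k(x₁)·f_k(x₂).
  f_1 = [0.438004] × [0.766801] = 0.335862
  f_2 = [0.367489] × [0.851239] = 0.312821
Weight by the priors:
  π_1·f_1 = 0.08 × 0.335862 = 0.0268689
  π_2·f_2 = 0.92 × 0.312821 = 0.287795
Sum: 0.0268689 + 0.287795 = 0.314664
P(Group 1 | x₁,x₂) = 0.0268689 / 0.314664 ≈ 0.0854

0.0854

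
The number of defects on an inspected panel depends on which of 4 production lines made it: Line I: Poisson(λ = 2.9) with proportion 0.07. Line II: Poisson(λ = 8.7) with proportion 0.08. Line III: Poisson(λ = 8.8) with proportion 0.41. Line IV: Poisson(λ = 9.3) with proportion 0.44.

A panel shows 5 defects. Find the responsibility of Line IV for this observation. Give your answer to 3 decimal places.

0.372

Posterior ∝ prior × likelihood, so P(k | x) ∝ P(Z=k) f_k(x); normalise over all components.
Poisson probabilities:
  L_I = 0.0940491
  L_II = 0.0691915
  L_III = 0.0662889
  L_IV = 0.0530023
Weight by the priors:
  P(Z=I)·L_I = 0.07 × 0.0940491 = 0.00658344
  P(Z=II)·L_II = 0.08 × 0.0691915 = 0.00553532
  P(Z=III)·L_III = 0.41 × 0.0662889 = 0.0271784
  P(Z=IV)·L_IV = 0.44 × 0.0530023 = 0.023321
Evidence: 0.00658344 + 0.00553532 + 0.0271784 + 0.023321 = 0.0626182
P(Line IV | x) ≈ 0.372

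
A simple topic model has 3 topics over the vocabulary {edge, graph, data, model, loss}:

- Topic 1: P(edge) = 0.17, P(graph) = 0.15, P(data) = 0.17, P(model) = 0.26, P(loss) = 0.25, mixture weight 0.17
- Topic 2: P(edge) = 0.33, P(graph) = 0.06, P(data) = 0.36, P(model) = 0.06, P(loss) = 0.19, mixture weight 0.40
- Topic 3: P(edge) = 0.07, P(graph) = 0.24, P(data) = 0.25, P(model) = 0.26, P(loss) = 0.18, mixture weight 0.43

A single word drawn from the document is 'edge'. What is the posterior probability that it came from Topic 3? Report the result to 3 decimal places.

0.158

Posterior ∝ prior × likelihood, so P(k | x) ∝ π_k f_k(x); normalise over all components.
Component likelihoods at x = 'edge':
  f_1 = 0.17
  f_2 = 0.33
  f_3 = 0.07
Prior × likelihood for each component:
  π_1·f_1 = 0.17 × 0.17 = 0.0289
  π_2·f_2 = 0.40 × 0.33 = 0.132
  π_3·f_3 = 0.43 × 0.07 = 0.0301
Sum: 0.0289 + 0.132 + 0.0301 = 0.191
P(Topic 3 | 'edge') ≈ 0.158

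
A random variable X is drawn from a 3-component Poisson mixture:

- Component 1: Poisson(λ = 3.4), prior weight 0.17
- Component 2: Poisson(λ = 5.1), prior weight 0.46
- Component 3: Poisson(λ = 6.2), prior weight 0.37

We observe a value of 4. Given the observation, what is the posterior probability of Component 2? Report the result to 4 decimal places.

0.5039

P(component k | x) = w_k·f_k(x) / marginal(x), where marginal(x) = Σ_j w_j·f_j(x).
Poisson probabilities:
  p_1 = e^(−3.4)·3.4^4/4! = 0.185825
  p_2 = e^(−5.1)·5.1^4/4! = 0.171857
  p_3 = e^(−6.2)·6.2^4/4! = 0.124948
Multiply by the mixture weights:
  w_1·p_1 = 0.17 × 0.185825 = 0.0315902
  w_2·p_2 = 0.46 × 0.171857 = 0.0790543
  w_3·p_3 = 0.37 × 0.124948 = 0.0462308
Normaliser: 0.0315902 + 0.0790543 + 0.0462308 = 0.156875
So the posterior for Component 2 is 0.0790543 / 0.156875 ≈ 0.5039.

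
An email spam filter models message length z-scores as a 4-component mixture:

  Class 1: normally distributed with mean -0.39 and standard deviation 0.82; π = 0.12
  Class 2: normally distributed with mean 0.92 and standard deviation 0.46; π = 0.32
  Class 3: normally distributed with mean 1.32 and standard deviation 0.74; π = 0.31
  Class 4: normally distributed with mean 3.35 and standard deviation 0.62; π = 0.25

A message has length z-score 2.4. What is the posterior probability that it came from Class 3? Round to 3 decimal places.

0.528

The responsibility of component k is π_k f_k(x) divided by Σ_j π_j f_j(x).
Evaluate each component's likelihood at the observed value:
  f_1 = 0.00149029
  f_2 = 0.0049015
  f_3 = 0.185845
  f_4 = 0.198928
Weight by the priors:
  π_1·f_1 = 0.12 × 0.00149029 = 0.000178835
  π_2·f_2 = 0.32 × 0.0049015 = 0.00156848
  π_3·f_3 = 0.31 × 0.185845 = 0.0576118
  π_4·f_4 = 0.25 × 0.198928 = 0.0497321
Evidence: 0.000178835 + 0.00156848 + 0.0576118 + 0.0497321 = 0.109091
P(Class 3 | x) ≈ 0.528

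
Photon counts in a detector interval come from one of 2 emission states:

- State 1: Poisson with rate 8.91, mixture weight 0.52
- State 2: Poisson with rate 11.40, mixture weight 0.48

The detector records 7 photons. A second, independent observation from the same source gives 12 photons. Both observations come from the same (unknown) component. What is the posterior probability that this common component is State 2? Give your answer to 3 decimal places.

0.407

By Bayes' theorem, P(k | x) = w_k f_k(x) / Σ_j w_j f_j(x).
Since both observations come from the same component, the likelihood for component k is f_k(x₁)·f_k(x₂).
  p_1 = [0.11944] × [0.0705719] = 0.0084291
  p_2 = [0.0555836] × [0.112607] = 0.00625908
Prior × likelihood for each component:
  w_1·p_1 = 0.52 × 0.0084291 = 0.00438313
  w_2·p_2 = 0.48 × 0.00625908 = 0.00300436
Denominator: 0.00438313 + 0.00300436 = 0.00738749
P(State 2 | x) ≈ 0.407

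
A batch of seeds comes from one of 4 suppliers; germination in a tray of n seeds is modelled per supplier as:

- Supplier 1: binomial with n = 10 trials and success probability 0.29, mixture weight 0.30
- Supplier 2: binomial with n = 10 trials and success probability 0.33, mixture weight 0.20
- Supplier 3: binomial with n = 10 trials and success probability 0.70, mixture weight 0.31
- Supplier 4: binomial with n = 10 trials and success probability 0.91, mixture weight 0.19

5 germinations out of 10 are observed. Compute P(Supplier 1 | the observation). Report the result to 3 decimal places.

P(component k | x) = P(Z=k)·f_k(x) / marginal(x), where marginal(x) = Σ_j P(Z=j)·f_j(x).
Evaluate each component's likelihood at the observed value:
  f_1 = C(10,5)·0.29^5·0.71^5 = 252·0.00205111·0.180423 = 0.0932572
  f_2 = C(10,5)·0.33^5·0.67^5 = 252·0.00391354·0.135013 = 0.133151
  f_3 = C(10,5)·0.70^5·0.30^5 = 252·0.16807·0.00243 = 0.102919
  f_4 = C(10,5)·0.91^5·0.09^5 = 252·0.624032·5.9049e-06 = 0.000928582
Weight by the priors:
  P(Z=1)·f_1 = 0.30 × 0.0932572 = 0.0279772
  P(Z=2)·f_2 = 0.20 × 0.133151 = 0.0266302
  P(Z=3)·f_3 = 0.31 × 0.102919 = 0.031905
  P(Z=4)·f_4 = 0.19 × 0.000928582 = 0.00017643
Sum: 0.0279772 + 0.0266302 + 0.031905 + 0.00017643 = 0.0866888
P(Supplier 1 | the observation) = 0.0279772 / 0.0866888 ≈ 0.323

0.323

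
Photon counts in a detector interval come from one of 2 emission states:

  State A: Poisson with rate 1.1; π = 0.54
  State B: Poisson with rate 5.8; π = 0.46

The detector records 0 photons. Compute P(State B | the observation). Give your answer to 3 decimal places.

By Bayes' theorem, P(k | x) = w_k f_k(x) / Σ_j w_j f_j(x).
Evaluate each component's likelihood at the observed value:
  f_A = e^(−1.1)·1.1^0/0! = 0.332871
  f_B = e^(−5.8)·5.8^0/0! = 0.00302755
Unnormalised posteriors:
  w_A·f_A = 0.54 × 0.332871 = 0.17975
  w_B·f_B = 0.46 × 0.00302755 = 0.00139268
Marginal: 0.17975 + 0.00139268 = 0.181143
P(State B | 0 photons) = 0.00139268 / 0.181143 ≈ 0.008

0.008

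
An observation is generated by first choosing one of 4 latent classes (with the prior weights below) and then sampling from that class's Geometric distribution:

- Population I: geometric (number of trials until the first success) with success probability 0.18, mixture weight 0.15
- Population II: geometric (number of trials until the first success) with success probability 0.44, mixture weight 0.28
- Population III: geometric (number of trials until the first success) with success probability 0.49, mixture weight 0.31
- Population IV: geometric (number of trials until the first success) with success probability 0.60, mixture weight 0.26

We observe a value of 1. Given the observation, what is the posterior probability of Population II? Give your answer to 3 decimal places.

P(component k | x) = π_k·f_k(x) / marginal(x), where marginal(x) = Σ_j π_j·f_j(x).
Evaluate each component's likelihood at the observed value:
  L_I = 0.18·(1−0.18)^0 = 0.18·1 = 0.18
  L_II = 0.44·(1−0.44)^0 = 0.44·1 = 0.44
  L_III = 0.49·(1−0.49)^0 = 0.49·1 = 0.49
  L_IV = 0.60·(1−0.60)^0 = 0.60·1 = 0.6
Weight by the priors:
  π_I·L_I = 0.15 × 0.18 = 0.027
  π_II·L_II = 0.28 × 0.44 = 0.1232
  π_III·L_III = 0.31 × 0.49 = 0.1519
  π_IV·L_IV = 0.26 × 0.6 = 0.156
Normaliser: 0.027 + 0.1232 + 0.1519 + 0.156 = 0.4581
So the posterior for Population II is 0.1232 / 0.4581 ≈ 0.269.

0.269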